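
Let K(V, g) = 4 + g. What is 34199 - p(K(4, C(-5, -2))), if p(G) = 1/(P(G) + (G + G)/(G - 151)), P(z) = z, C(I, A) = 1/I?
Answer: 235868663/6897 ≈ 34199.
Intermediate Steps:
p(G) = 1/(G + 2*G/(-151 + G)) (p(G) = 1/(G + (G + G)/(G - 151)) = 1/(G + (2*G)/(-151 + G)) = 1/(G + 2*G/(-151 + G)))
34199 - p(K(4, C(-5, -2))) = 34199 - (-151 + (4 + 1/(-5)))/((4 + 1/(-5))*(-149 + (4 + 1/(-5)))) = 34199 - (-151 + (4 - ⅕))/((4 - ⅕)*(-149 + (4 - ⅕))) = 34199 - (-151 + 19/5)/(19/5*(-149 + 19/5)) = 34199 - 5*(-736)/(19*(-726/5)*5) = 34199 - 5*(-5)*(-736)/(19*726*5) = 34199 - 1*1840/6897 = 34199 - 1840/6897 = 235868663/6897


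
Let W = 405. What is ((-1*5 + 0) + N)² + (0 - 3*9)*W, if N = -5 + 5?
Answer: -10910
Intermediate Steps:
N = 0
((-1*5 + 0) + N)² + (0 - 3*9)*W = ((-1*5 + 0) + 0)² + (0 - 3*9)*405 = ((-5 + 0) + 0)² + (0 - 27)*405 = (-5 + 0)² - 27*405 = (-5)² - 10935 = 25 - 10935 = -10910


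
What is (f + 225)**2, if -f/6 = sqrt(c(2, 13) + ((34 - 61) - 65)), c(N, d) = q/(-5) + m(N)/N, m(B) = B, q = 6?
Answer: 236529/5 - 540*I*sqrt(2305) ≈ 47306.0 - 25926.0*I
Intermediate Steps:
c(N, d) = -1/5 (c(N, d) = 6/(-5) + N/N = 6*(-1/5) + 1 = -6/5 + 1 = -1/5)
f = -6*I*sqrt(2305)/5 (f = -6*sqrt(-1/5 + ((34 - 61) - 65)) = -6*sqrt(-1/5 + (-27 - 65)) = -6*sqrt(-1/5 - 92) = -6*I*sqrt(2305)/5 ≈ -57.612*I)
(f + 225)**2 = (-6*I*sqrt(2305)/5 + 225)**2 = (225 - 6*I*sqrt(2305)/5)**2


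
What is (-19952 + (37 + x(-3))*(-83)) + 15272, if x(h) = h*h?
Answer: -8498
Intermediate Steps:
x(h) = h²
(-19952 + (37 + x(-3))*(-83)) + 15272 = (-19952 + (37 + (-3)²)*(-83)) + 15272 = (-19952 + (37 + 9)*(-83)) + 15272 = (-19952 + 46*(-83)) + 15272 = (-19952 - 3818) + 15272 = -23770 + 15272 = -8498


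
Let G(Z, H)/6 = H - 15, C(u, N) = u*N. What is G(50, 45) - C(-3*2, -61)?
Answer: -186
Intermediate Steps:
C(u, N) = N*u
G(Z, H) = -90 + 6*H (G(Z, H) = 6*(H - 15) = 6*(-15 + H) = -90 + 6*H)
G(50, 45) - C(-3*2, -61) = (-90 + 6*45) - (-61)*(-3*2) = (-90 + 270) - (-61)*(-6) = 180 - 1*366 = 180 - 366 = -186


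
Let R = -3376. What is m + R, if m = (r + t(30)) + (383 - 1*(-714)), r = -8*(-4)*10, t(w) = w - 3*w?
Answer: -2019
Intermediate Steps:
t(w) = -2*w
r = 320 (r = 32*10 = 320)
m = 1357 (m = (320 - 2*30) + (383 - 1*(-714)) = (320 - 60) + (383 + 714) = 260 + 1097 = 1357)
m + R = 1357 - 3376 = -2019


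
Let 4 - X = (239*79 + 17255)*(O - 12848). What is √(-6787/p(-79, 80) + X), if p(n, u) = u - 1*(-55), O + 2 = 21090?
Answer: I*√602965389705/45 ≈ 17256.0*I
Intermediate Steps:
O = 21088 (O = -2 + 21090 = 21088)
p(n, u) = 55 + u (p(n, u) = u + 55 = 55 + u)
X = -297760636 (X = 4 - (239*79 + 17255)*(21088 - 12848) = 4 - (18881 + 17255)*8240 = 4 - 36136*8240 = 4 - 1*297760640 = 4 - 297760640 = -297760636)
√(-6787/p(-79, 80) + X) = √(-6787/(55 + 80) - 297760636) = √(-6787/135 - 297760636) = √(-40197692647/135) = I*√602965389705/45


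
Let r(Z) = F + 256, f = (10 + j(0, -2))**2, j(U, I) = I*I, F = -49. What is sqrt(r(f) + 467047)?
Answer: sqrt(467254) ≈ 683.56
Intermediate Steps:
j(U, I) = I**2
f = 196 (f = (10 + (-2)**2)**2 = (10 + 4)**2 = 14**2 = 196)
r(Z) = 207 (r(Z) = -49 + 256 = 207)
sqrt(r(f) + 467047) = sqrt(207 + 467047) = sqrt(467254)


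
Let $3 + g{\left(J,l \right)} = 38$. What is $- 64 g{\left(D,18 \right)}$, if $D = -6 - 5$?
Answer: $-2240$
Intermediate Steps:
$D = -11$ ($D = -6 - 5 = -11$)
$g{\left(J,l \right)} = 35$ ($g{\left(J,l \right)} = -3 + 38 = 35$)
$- 64 g{\left(D,18 \right)} = \left(-64\right) 35 = -2240$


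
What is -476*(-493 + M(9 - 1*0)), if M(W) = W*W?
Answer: 196112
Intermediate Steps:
M(W) = W²
-476*(-493 + M(9 - 1*0)) = -476*(-493 + (9 - 1*0)²) = -476*(-493 + (9 + 0)²) = -476*(-493 + 9²) = -476*(-493 + 81) = -476*(-412) = 196112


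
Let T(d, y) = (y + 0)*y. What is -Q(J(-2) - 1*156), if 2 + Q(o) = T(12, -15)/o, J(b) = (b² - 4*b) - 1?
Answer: 103/29 ≈ 3.5517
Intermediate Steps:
J(b) = -1 + b² - 4*b
T(d, y) = y² (T(d, y) = y*y = y²)
Q(o) = -2 + 225/o (Q(o) = -2 + (-15)²/o = -2 + 225/o)
-Q(J(-2) - 1*156) = -(-2 + 225/((-1 + (-2)² - 4*(-2)) - 1*156)) = -(-2 + 225/((-1 + 4 + 8) - 156)) = -(-2 + 225/(11 - 156)) = -(-2 + 225/(-145)) = -(-2 + 225*(-1/145)) = -(-2 - 45/29) = -1*(-103/29) = 103/29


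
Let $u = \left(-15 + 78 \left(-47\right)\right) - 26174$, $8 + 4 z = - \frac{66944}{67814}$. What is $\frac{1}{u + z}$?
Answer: $- \frac{33907}{1012369667} \approx -3.3493 \cdot 10^{-5}$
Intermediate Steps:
$z = - \frac{76182}{33907}$ ($z = -2 + \frac{\left(-66944\right) \frac{1}{67814}}{4} = -2 + \frac{1}{4} \left(- \frac{33472}{33907}\right) = -2 - \frac{8368}{33907} = - \frac{76182}{33907} \approx -2.2468$)
$u = -29855$ ($u = \left(-15 - 3666\right) - 26174 = -3681 - 26174 = -29855$)
$\frac{1}{u + z} = \frac{1}{-29855 - \frac{76182}{33907}} = \frac{1}{- \frac{1012369667}{33907}} = - \frac{33907}{1012369667}$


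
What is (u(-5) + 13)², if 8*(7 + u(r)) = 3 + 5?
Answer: 49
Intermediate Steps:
u(r) = -6 (u(r) = -7 + (3 + 5)/8 = -7 + (⅛)*8 = -7 + 1 = -6)
(u(-5) + 13)² = (-6 + 13)² = 7² = 49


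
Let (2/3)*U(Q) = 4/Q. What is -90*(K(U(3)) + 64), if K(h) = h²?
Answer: -6120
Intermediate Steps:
U(Q) = 6/Q (U(Q) = 3*(4/Q)/2 = 6/Q)
-90*(K(U(3)) + 64) = -90*((6/3)² + 64) = -90*((6*(⅓))² + 64) = -90*(2² + 64) = -90*(4 + 64) = -90*68 = -6120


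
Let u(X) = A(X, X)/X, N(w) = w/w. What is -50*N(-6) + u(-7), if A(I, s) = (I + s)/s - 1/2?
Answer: -703/14 ≈ -50.214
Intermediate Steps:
N(w) = 1
A(I, s) = -1/2 + (I + s)/s (A(I, s) = (I + s)/s - 1*1/2 = (I + s)/s - 1/2 = -1/2 + (I + s)/s)
u(X) = 3/(2*X) (u(X) = ((X + X/2)/X)/X = ((3*X/2)/X)/X = 3/(2*X))
-50*N(-6) + u(-7) = -50*1 + (3/2)/(-7) = -50 + (3/2)*(-1/7) = -50 - 3/14 = -703/14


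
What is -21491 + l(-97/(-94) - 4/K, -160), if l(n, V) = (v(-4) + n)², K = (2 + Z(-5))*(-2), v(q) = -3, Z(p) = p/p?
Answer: -1708915595/79524 ≈ -21489.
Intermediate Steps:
Z(p) = 1
K = -6 (K = (2 + 1)*(-2) = 3*(-2) = -6)
l(n, V) = (-3 + n)²
-21491 + l(-97/(-94) - 4/K, -160) = -21491 + (-3 + (-97/(-94) - 4/(-6)))² = -21491 + (-3 + (-97*(-1/94) - 4*(-⅙)))² = -21491 + (-3 + (97/94 + ⅔))² = -21491 + (-3 + 479/282)² = -21491 + (-367/282)² = -21491 + 134689/79524 = -1708915595/79524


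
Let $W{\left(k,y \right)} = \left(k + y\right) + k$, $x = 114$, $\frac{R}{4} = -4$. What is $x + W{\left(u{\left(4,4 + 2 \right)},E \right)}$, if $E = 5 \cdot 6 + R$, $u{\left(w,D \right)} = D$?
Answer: $140$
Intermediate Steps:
$R = -16$ ($R = 4 \left(-4\right) = -16$)
$E = 14$ ($E = 5 \cdot 6 - 16 = 30 - 16 = 14$)
$W{\left(k,y \right)} = y + 2 k$
$x + W{\left(u{\left(4,4 + 2 \right)},E \right)} = 114 + \left(14 + 2 \left(4 + 2\right)\right) = 114 + \left(14 + 2 \cdot 6\right) = 114 + \left(14 + 12\right) = 114 + 26 = 140$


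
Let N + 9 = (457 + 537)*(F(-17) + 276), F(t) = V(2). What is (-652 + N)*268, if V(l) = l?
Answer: 73879828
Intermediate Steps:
F(t) = 2
N = 276323 (N = -9 + (457 + 537)*(2 + 276) = -9 + 994*278 = -9 + 276332 = 276323)
(-652 + N)*268 = (-652 + 276323)*268 = 275671*268 = 73879828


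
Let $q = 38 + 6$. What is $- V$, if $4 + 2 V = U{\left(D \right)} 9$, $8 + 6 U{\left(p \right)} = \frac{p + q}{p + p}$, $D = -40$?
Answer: $\frac{643}{80} \approx 8.0375$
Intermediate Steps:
$q = 44$
$U{\left(p \right)} = - \frac{4}{3} + \frac{44 + p}{12 p}$ ($U{\left(p \right)} = - \frac{4}{3} + \frac{\left(p + 44\right) \frac{1}{p + p}}{6} = - \frac{4}{3} + \frac{\left(44 + p\right) \frac{1}{2 p}}{6} = - \frac{4}{3} + \frac{\frac{1}{2} \frac{1}{p} \left(44 + p\right)}{6} = - \frac{4}{3} + \frac{44 + p}{12 p}$)
$V = - \frac{643}{80}$ ($V = -2 + \frac{\frac{44 - -600}{12 \left(-40\right)} 9}{2} = -2 + \frac{\frac{1}{12} \left(- \frac{1}{40}\right) \left(44 + 600\right) 9}{2} = -2 + \frac{\frac{1}{12} \left(- \frac{1}{40}\right) 644 \cdot 9}{2} = -2 + \frac{\left(- \frac{161}{120}\right) 9}{2} = -2 + \frac{1}{2} \left(- \frac{483}{40}\right) = -2 - \frac{483}{80} = - \frac{643}{80} \approx -8.0375$)
$- V = \left(-1\right) \left(- \frac{643}{80}\right) = \frac{643}{80}$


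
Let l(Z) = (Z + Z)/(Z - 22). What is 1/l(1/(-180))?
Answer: 3961/2 ≈ 1980.5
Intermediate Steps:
l(Z) = 2*Z/(-22 + Z) (l(Z) = (2*Z)/(-22 + Z) = 2*Z/(-22 + Z))
1/l(1/(-180)) = 1/(2/(-180*(-22 + 1/(-180)))) = 1/(2*(-1/180)/(-22 - 1/180)) = 1/(2*(-1/180)/(-3961/180)) = 1/(2*(-1/180)*(-180/3961)) = 1/(2/3961) = 3961/2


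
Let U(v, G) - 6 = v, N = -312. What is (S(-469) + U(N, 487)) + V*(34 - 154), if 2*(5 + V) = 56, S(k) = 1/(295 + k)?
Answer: -533485/174 ≈ -3066.0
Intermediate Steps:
V = 23 (V = -5 + (½)*56 = -5 + 28 = 23)
U(v, G) = 6 + v
(S(-469) + U(N, 487)) + V*(34 - 154) = (1/(295 - 469) + (6 - 312)) + 23*(34 - 154) = (1/(-174) - 306) + 23*(-120) = (-1/174 - 306) - 2760 = -53245/174 - 2760 = -533485/174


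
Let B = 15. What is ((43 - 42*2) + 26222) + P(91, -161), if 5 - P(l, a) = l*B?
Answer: 24821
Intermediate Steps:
P(l, a) = 5 - 15*l (P(l, a) = 5 - l*15 = 5 - 15*l)
((43 - 42*2) + 26222) + P(91, -161) = ((43 - 42*2) + 26222) + (5 - 15*91) = ((43 - 84) + 26222) + (5 - 1365) = (-41 + 26222) - 1360 = 26181 - 1360 = 24821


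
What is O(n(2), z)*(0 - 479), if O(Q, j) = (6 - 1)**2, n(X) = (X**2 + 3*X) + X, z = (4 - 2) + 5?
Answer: -11975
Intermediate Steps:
z = 7 (z = 2 + 5 = 7)
n(X) = X**2 + 4*X
O(Q, j) = 25 (O(Q, j) = 5**2 = 25)
O(n(2), z)*(0 - 479) = 25*(0 - 479) = 25*(-479) = -11975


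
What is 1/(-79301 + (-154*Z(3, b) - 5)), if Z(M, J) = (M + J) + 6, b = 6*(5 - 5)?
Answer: -1/80692 ≈ -1.2393e-5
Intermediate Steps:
b = 0 (b = 6*0 = 0)
Z(M, J) = 6 + J + M (Z(M, J) = (J + M) + 6 = 6 + J + M)
1/(-79301 + (-154*Z(3, b) - 5)) = 1/(-79301 + (-154*(6 + 0 + 3) - 5)) = 1/(-79301 + (-154*9 - 5)) = 1/(-79301 + (-1386 - 5)) = 1/(-79301 - 1391) = 1/(-80692) = -1/80692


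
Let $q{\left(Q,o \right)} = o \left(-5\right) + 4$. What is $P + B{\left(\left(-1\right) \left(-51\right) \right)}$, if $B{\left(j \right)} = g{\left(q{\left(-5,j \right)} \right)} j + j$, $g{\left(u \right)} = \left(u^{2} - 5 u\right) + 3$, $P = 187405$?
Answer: $3464665$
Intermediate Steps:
$q{\left(Q,o \right)} = 4 - 5 o$ ($q{\left(Q,o \right)} = - 5 o + 4 = 4 - 5 o$)
$g{\left(u \right)} = 3 + u^{2} - 5 u$
$B{\left(j \right)} = j + j \left(-17 + \left(4 - 5 j\right)^{2} + 25 j\right)$ ($B{\left(j \right)} = \left(3 + \left(4 - 5 j\right)^{2} - 5 \left(4 - 5 j\right)\right) j + j = \left(3 + \left(4 - 5 j\right)^{2} + \left(-20 + 25 j\right)\right) j + j = \left(-17 + \left(4 - 5 j\right)^{2} + 25 j\right) j + j = j \left(-17 + \left(4 - 5 j\right)^{2} + 25 j\right) + j = j + j \left(-17 + \left(4 - 5 j\right)^{2} + 25 j\right)$)
$P + B{\left(\left(-1\right) \left(-51\right) \right)} = 187405 + \left(\left(-1\right) \left(-51\right)\right)^{2} \left(-15 + 25 \left(\left(-1\right) \left(-51\right)\right)\right) = 187405 + 51^{2} \left(-15 + 25 \cdot 51\right) = 187405 + 2601 \left(-15 + 1275\right) = 187405 + 2601 \cdot 1260 = 187405 + 3277260 = 3464665$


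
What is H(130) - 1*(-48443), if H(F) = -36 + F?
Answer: 48537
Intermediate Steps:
H(130) - 1*(-48443) = (-36 + 130) - 1*(-48443) = 94 + 48443 = 48537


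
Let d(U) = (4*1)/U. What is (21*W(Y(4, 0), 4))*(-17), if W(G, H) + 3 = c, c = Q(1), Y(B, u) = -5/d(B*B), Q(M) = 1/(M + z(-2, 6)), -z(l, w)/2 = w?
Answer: 12138/11 ≈ 1103.5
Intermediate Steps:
z(l, w) = -2*w
Q(M) = 1/(-12 + M) (Q(M) = 1/(M - 2*6) = 1/(M - 12) = 1/(-12 + M))
d(U) = 4/U
Y(B, u) = -5*B²/4
c = -1/11 (c = 1/(-12 + 1) = 1/(-11) = -1/11 ≈ -0.090909)
W(G, H) = -34/11 (W(G, H) = -3 - 1/11 = -34/11)
(21*W(Y(4, 0), 4))*(-17) = (21*(-34/11))*(-17) = -714/11*(-17) = 12138/11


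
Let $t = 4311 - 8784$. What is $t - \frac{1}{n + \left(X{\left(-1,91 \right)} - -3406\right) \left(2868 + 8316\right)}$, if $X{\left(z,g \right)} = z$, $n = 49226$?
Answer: $- \frac{170558826859}{38130746} \approx -4473.0$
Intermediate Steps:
$t = -4473$ ($t = 4311 - 8784 = -4473$)
$t - \frac{1}{n + \left(X{\left(-1,91 \right)} - -3406\right) \left(2868 + 8316\right)} = -4473 - \frac{1}{49226 + \left(-1 - -3406\right) \left(2868 + 8316\right)} = -4473 - \frac{1}{49226 + \left(-1 + \left(-4519 + 7925\right)\right) 11184} = -4473 - \frac{1}{49226 + \left(-1 + 3406\right) 11184} = -4473 - \frac{1}{49226 + 3405 \cdot 11184} = -4473 - \frac{1}{49226 + 38081520} = -4473 - \frac{1}{38130746} = - \frac{170558826859}{38130746}$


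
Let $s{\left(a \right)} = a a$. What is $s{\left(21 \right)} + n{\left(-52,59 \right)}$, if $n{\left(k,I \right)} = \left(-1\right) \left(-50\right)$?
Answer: $491$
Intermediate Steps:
$s{\left(a \right)} = a^{2}$
$n{\left(k,I \right)} = 50$
$s{\left(21 \right)} + n{\left(-52,59 \right)} = 21^{2} + 50 = 441 + 50 = 491$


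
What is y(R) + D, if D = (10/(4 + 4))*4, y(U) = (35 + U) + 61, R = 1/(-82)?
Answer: 8281/82 ≈ 100.99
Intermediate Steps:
R = -1/82 ≈ -0.012195
y(U) = 96 + U
D = 5 (D = (10/8)*4 = (10*(⅛))*4 = (5/4)*4 = 5)
y(R) + D = (96 - 1/82) + 5 = 7871/82 + 5 = 8281/82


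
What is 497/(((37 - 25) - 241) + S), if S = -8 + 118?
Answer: -71/17 ≈ -4.1765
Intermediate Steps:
S = 110
497/(((37 - 25) - 241) + S) = 497/(((37 - 25) - 241) + 110) = 497/((12 - 241) + 110) = 497/(-229 + 110) = 497/(-119) = 497*(-1/119) = -71/17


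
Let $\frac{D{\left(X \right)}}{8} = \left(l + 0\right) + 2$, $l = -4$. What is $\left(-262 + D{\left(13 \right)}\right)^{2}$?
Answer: $77284$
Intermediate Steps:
$D{\left(X \right)} = -16$ ($D{\left(X \right)} = 8 \left(\left(-4 + 0\right) + 2\right) = 8 \left(-4 + 2\right) = 8 \left(-2\right) = -16$)
$\left(-262 + D{\left(13 \right)}\right)^{2} = \left(-262 - 16\right)^{2} = \left(-278\right)^{2} = 77284$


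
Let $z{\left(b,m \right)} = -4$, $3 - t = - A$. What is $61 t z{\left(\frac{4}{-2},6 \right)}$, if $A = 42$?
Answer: $-10980$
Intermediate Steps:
$t = 45$ ($t = 3 - \left(-1\right) 42 = 3 - -42 = 3 + 42 = 45$)
$61 t z{\left(\frac{4}{-2},6 \right)} = 61 \cdot 45 \left(-4\right) = 2745 \left(-4\right) = -10980$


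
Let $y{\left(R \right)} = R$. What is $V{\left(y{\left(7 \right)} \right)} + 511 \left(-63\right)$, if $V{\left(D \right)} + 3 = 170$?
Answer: $-32026$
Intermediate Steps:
$V{\left(D \right)} = 167$ ($V{\left(D \right)} = -3 + 170 = 167$)
$V{\left(y{\left(7 \right)} \right)} + 511 \left(-63\right) = 167 + 511 \left(-63\right) = 167 - 32193 = -32026$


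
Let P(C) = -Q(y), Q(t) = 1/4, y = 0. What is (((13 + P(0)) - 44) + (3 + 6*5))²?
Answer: 49/16 ≈ 3.0625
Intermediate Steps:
Q(t) = ¼
P(C) = -¼ (P(C) = -1*¼ = -¼)
(((13 + P(0)) - 44) + (3 + 6*5))² = (((13 - ¼) - 44) + (3 + 6*5))² = ((51/4 - 44) + (3 + 30))² = (-125/4 + 33)² = (7/4)² = 49/16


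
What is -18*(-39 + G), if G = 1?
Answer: 684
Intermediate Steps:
-18*(-39 + G) = -18*(-39 + 1) = -18*(-38) = 684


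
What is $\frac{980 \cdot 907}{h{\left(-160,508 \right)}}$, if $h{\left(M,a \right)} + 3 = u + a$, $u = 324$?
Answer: $\frac{888860}{829} \approx 1072.2$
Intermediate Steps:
$h{\left(M,a \right)} = 321 + a$ ($h{\left(M,a \right)} = -3 + \left(324 + a\right) = 321 + a$)
$\frac{980 \cdot 907}{h{\left(-160,508 \right)}} = \frac{980 \cdot 907}{321 + 508} = \frac{888860}{829}$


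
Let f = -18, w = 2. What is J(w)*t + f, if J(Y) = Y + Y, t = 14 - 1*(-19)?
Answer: 114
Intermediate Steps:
t = 33 (t = 14 + 19 = 33)
J(Y) = 2*Y
J(w)*t + f = (2*2)*33 - 18 = 4*33 - 18 = 132 - 18 = 114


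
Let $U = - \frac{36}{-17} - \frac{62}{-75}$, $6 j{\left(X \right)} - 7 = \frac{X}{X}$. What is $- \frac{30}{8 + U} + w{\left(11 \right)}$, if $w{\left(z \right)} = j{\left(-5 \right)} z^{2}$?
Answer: $\frac{3319493}{20931} \approx 158.59$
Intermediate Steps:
$j{\left(X \right)} = \frac{4}{3}$ ($j{\left(X \right)} = \frac{7}{6} + \frac{X \frac{1}{X}}{6} = \frac{7}{6} + \frac{1}{6} \cdot 1 = \frac{7}{6} + \frac{1}{6} = \frac{4}{3}$)
$w{\left(z \right)} = \frac{4 z^{2}}{3}$
$U = \frac{3754}{1275}$ ($U = \left(-36\right) \left(- \frac{1}{17}\right) - - \frac{62}{75} = \frac{36}{17} + \frac{62}{75} = \frac{3754}{1275} \approx 2.9443$)
$- \frac{30}{8 + U} + w{\left(11 \right)} = - \frac{30}{8 + \frac{3754}{1275}} + \frac{4 \cdot 11^{2}}{3} = - \frac{30}{\frac{13954}{1275}} + \frac{4}{3} \cdot 121 = \left(-30\right) \frac{1275}{13954} + \frac{484}{3} = - \frac{19125}{6977} + \frac{484}{3} = \frac{3319493}{20931}$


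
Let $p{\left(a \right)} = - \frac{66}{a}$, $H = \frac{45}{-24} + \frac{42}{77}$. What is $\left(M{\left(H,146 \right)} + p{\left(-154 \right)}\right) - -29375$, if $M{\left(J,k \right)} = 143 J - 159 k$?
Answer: $\frac{334393}{56} \approx 5971.3$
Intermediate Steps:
$H = - \frac{117}{88}$ ($H = 45 \left(- \frac{1}{24}\right) + 42 \cdot \frac{1}{77} = - \frac{15}{8} + \frac{6}{11} = - \frac{117}{88} \approx -1.3295$)
$M{\left(J,k \right)} = - 159 k + 143 J$
$\left(M{\left(H,146 \right)} + p{\left(-154 \right)}\right) - -29375 = \left(\left(\left(-159\right) 146 + 143 \left(- \frac{117}{88}\right)\right) - \frac{66}{-154}\right) - -29375 = \left(\left(-23214 - \frac{1521}{8}\right) - - \frac{3}{7}\right) + 29375 = \left(- \frac{187233}{8} + \frac{3}{7}\right) + 29375 = - \frac{1310607}{56} + 29375 = \frac{334393}{56}$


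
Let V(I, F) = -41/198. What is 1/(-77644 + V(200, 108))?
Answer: -198/15373553 ≈ -1.2879e-5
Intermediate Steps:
V(I, F) = -41/198 (V(I, F) = -41*1/198 = -41/198)
1/(-77644 + V(200, 108)) = 1/(-77644 - 41/198) = 1/(-15373553/198) = -198/15373553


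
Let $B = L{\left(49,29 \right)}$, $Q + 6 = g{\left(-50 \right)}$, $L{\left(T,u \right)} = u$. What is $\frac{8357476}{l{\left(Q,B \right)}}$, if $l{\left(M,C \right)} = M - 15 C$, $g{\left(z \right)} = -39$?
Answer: $- \frac{2089369}{120} \approx -17411.0$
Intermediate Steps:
$Q = -45$ ($Q = -6 - 39 = -45$)
$B = 29$
$\frac{8357476}{l{\left(Q,B \right)}} = \frac{8357476}{-45 - 435} = \frac{8357476}{-480} = 8357476 \left(- \frac{1}{480}\right) = - \frac{2089369}{120}$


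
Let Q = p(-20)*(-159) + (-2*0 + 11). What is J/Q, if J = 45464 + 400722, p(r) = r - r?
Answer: 446186/11 ≈ 40562.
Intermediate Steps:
p(r) = 0
J = 446186
Q = 11 (Q = 0*(-159) + (-2*0 + 11) = 0 + (0 + 11) = 0 + 11 = 11)
J/Q = 446186/11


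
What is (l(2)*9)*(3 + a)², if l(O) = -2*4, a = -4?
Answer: -72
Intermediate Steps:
l(O) = -8
(l(2)*9)*(3 + a)² = (-8*9)*(3 - 4)² = -72*(-1)² = -72*1 = -72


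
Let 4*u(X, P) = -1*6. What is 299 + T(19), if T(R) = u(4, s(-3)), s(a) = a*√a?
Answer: 595/2 ≈ 297.50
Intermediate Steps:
s(a) = a^(3/2)
u(X, P) = -3/2 (u(X, P) = (-1*6)/4 = (¼)*(-6) = -3/2)
T(R) = -3/2
299 + T(19) = 299 - 3/2 = 595/2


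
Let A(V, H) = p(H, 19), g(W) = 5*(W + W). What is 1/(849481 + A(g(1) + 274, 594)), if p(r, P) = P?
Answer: 1/849500 ≈ 1.1772e-6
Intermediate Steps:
g(W) = 10*W (g(W) = 5*(2*W) = 10*W)
A(V, H) = 19
1/(849481 + A(g(1) + 274, 594)) = 1/(849481 + 19) = 1/849500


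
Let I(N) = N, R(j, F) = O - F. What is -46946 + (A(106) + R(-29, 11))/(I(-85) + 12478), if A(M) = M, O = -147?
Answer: -581801830/12393 ≈ -46946.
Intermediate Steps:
R(j, F) = -147 - F
-46946 + (A(106) + R(-29, 11))/(I(-85) + 12478) = -46946 + (106 + (-147 - 1*11))/(-85 + 12478) = -46946 + (106 + (-147 - 11))/12393 = -46946 + (106 - 158)*(1/12393) = -46946 - 52*1/12393 = -46946 - 52/12393 = -581801830/12393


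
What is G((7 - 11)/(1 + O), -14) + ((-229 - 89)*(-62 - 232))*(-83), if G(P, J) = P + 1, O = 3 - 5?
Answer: -7759831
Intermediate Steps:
O = -2
G(P, J) = 1 + P
G((7 - 11)/(1 + O), -14) + ((-229 - 89)*(-62 - 232))*(-83) = (1 + (7 - 11)/(1 - 2)) + ((-229 - 89)*(-62 - 232))*(-83) = (1 - 4/(-1)) - 318*(-294)*(-83) = (1 - 4*(-1)) + 93492*(-83) = (1 + 4) - 7759836 = 5 - 7759836 = -7759831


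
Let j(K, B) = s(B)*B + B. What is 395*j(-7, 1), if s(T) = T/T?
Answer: 790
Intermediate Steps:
s(T) = 1
j(K, B) = 2*B (j(K, B) = 1*B + B = B + B = 2*B)
395*j(-7, 1) = 395*(2*1) = 395*2 = 790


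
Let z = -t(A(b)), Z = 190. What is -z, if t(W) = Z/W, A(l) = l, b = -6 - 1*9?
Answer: -38/3 ≈ -12.667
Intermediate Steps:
b = -15 (b = -6 - 9 = -15)
t(W) = 190/W
z = 38/3 (z = -190/(-15) = -190*(-1)/15 = -1*(-38/3) = 38/3 ≈ 12.667)
-z = -1*38/3 = -38/3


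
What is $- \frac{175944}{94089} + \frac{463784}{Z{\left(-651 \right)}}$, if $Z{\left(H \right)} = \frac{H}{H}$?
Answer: $\frac{14545598944}{31363} \approx 4.6378 \cdot 10^{5}$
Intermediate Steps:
$Z{\left(H \right)} = 1$
$- \frac{175944}{94089} + \frac{463784}{Z{\left(-651 \right)}} = - \frac{175944}{94089} + \frac{463784}{1} = \left(-175944\right) \frac{1}{94089} + 463784 \cdot 1 = - \frac{58648}{31363} + 463784 = \frac{14545598944}{31363}$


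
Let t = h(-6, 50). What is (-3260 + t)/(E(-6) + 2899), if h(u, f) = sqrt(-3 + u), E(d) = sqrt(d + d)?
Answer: -9450740/8404213 + 6*sqrt(3)/8404213 + 8697*I/8404213 + 6520*I*sqrt(3)/8404213 ≈ -1.1245 + 0.0023786*I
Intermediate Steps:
E(d) = sqrt(2)*sqrt(d) (E(d) = sqrt(2*d) = sqrt(2)*sqrt(d))
t = 3*I (t = sqrt(-3 - 6) = sqrt(-9) = 3*I ≈ 3.0*I)
(-3260 + t)/(E(-6) + 2899) = (-3260 + 3*I)/(sqrt(2)*sqrt(-6) + 2899) = (-3260 + 3*I)/(sqrt(2)*(I*sqrt(6)) + 2899) = (-3260 + 3*I)/(2*I*sqrt(3) + 2899) = (-3260 + 3*I)/(2899 + 2*I*sqrt(3))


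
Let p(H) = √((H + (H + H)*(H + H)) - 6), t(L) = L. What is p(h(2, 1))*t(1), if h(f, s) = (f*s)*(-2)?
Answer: 3*√6 ≈ 7.3485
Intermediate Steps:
h(f, s) = -2*f*s
p(H) = √(-6 + H + 4*H²) (p(H) = √((H + (2*H)*(2*H)) - 6) = √((H + 4*H²) - 6) = √(-6 + H + 4*H²))
p(h(2, 1))*t(1) = √(-6 - 2*2*1 + 4*(-2*2*1)²)*1 = √(-6 - 4 + 4*(-4)²)*1 = √(-6 - 4 + 4*16)*1 = √(-6 - 4 + 64)*1 = √54*1 = (3*√6)*1 = 3*√6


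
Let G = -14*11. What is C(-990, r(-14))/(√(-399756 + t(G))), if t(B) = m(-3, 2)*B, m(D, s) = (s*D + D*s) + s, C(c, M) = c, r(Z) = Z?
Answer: 495*I*√99554/99554 ≈ 1.5688*I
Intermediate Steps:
G = -154
m(D, s) = s + 2*D*s (m(D, s) = (D*s + D*s) + s = 2*D*s + s = s + 2*D*s)
t(B) = -10*B (t(B) = (2*(1 + 2*(-3)))*B = (2*(1 - 6))*B = (2*(-5))*B = -10*B)
C(-990, r(-14))/(√(-399756 + t(G))) = -990/√(-399756 - 10*(-154)) = -990/√(-399756 + 1540) = -990*(-I*√99554/199108) = -(-495)*I*√99554/99554 = 495*I*√99554/99554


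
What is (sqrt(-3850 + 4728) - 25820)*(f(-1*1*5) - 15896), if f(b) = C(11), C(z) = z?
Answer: 410150700 - 15885*sqrt(878) ≈ 4.0968e+8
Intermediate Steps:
f(b) = 11
(sqrt(-3850 + 4728) - 25820)*(f(-1*1*5) - 15896) = (sqrt(-3850 + 4728) - 25820)*(11 - 15896) = (sqrt(878) - 25820)*(-15885) = (-25820 + sqrt(878))*(-15885) = 410150700 - 15885*sqrt(878)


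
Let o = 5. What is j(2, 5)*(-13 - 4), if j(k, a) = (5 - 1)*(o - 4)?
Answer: -68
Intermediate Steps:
j(k, a) = 4 (j(k, a) = (5 - 1)*(5 - 4) = 4*1 = 4)
j(2, 5)*(-13 - 4) = 4*(-13 - 4) = 4*(-17) = -68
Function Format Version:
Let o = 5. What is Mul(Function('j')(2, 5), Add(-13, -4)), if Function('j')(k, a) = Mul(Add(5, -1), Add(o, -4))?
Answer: -68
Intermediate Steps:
Function('j')(k, a) = 4 (Function('j')(k, a) = Mul(Add(5, -1), Add(5, -4)) = Mul(4, 1) = 4)
Mul(Function('j')(2, 5), Add(-13, -4)) = Mul(4, Add(-13, -4)) = Mul(4, -17) = -68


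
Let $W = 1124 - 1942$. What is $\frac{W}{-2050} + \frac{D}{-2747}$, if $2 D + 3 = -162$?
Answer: $\frac{58931}{137350} \approx 0.42906$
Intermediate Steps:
$W = -818$ ($W = 1124 - 1942 = -818$)
$D = - \frac{165}{2}$ ($D = - \frac{3}{2} + \frac{1}{2} \left(-162\right) = - \frac{3}{2} - 81 = - \frac{165}{2} \approx -82.5$)
$\frac{W}{-2050} + \frac{D}{-2747} = - \frac{818}{-2050} - \frac{165}{2 \left(-2747\right)} = \left(-818\right) \left(- \frac{1}{2050}\right) - - \frac{165}{5494} = \frac{409}{1025} + \frac{165}{5494} = \frac{58931}{137350}$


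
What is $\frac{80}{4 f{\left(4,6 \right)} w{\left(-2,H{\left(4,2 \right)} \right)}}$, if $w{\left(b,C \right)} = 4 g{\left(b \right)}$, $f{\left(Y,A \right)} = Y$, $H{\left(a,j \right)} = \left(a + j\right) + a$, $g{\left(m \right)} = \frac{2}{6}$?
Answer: $\frac{15}{4} \approx 3.75$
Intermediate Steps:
$g{\left(m \right)} = \frac{1}{3}$ ($g{\left(m \right)} = 2 \cdot \frac{1}{6} = \frac{1}{3}$)
$H{\left(a,j \right)} = j + 2 a$
$w{\left(b,C \right)} = \frac{4}{3}$ ($w{\left(b,C \right)} = 4 \cdot \frac{1}{3} = \frac{4}{3}$)
$\frac{80}{4 f{\left(4,6 \right)} w{\left(-2,H{\left(4,2 \right)} \right)}} = \frac{80}{4 \cdot 4 \cdot \frac{4}{3}} = \frac{80}{16 \cdot \frac{4}{3}} = \frac{80}{\frac{64}{3}} = 80 \cdot \frac{3}{64} = \frac{15}{4}$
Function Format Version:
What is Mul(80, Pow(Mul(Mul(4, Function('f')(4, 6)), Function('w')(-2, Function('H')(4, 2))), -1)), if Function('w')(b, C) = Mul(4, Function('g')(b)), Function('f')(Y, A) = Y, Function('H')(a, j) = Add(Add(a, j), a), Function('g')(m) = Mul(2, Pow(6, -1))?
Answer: Rational(15, 4) ≈ 3.7500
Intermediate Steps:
Function('g')(m) = Rational(1, 3) (Function('g')(m) = Mul(2, Rational(1, 6)) = Rational(1, 3))
Function('H')(a, j) = Add(j, Mul(2, a))
Function('w')(b, C) = Rational(4, 3) (Function('w')(b, C) = Mul(4, Rational(1, 3)) = Rational(4, 3))
Mul(80, Pow(Mul(Mul(4, Function('f')(4, 6)), Function('w')(-2, Function('H')(4, 2))), -1)) = Mul(80, Pow(Mul(Mul(4, 4), Rational(4, 3)), -1)) = Mul(80, Pow(Mul(16, Rational(4, 3)), -1)) = Mul(80, Pow(Rational(64, 3), -1)) = Mul(80, Rational(3, 64)) = Rational(15, 4)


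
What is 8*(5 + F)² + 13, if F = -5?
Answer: 13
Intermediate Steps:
8*(5 + F)² + 13 = 8*(5 - 5)² + 13 = 8*0² + 13 = 8*0 + 13 = 0 + 13 = 13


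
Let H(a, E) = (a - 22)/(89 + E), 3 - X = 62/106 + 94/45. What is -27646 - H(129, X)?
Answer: -5890041973/213043 ≈ -27647.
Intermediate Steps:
X = 778/2385 (X = 3 - (62/106 + 94/45) = 3 - (62*(1/106) + 94*(1/45)) = 3 - (31/53 + 94/45) = 3 - 1*6377/2385 = 3 - 6377/2385 = 778/2385 ≈ 0.32621)
H(a, E) = (-22 + a)/(89 + E)
-27646 - H(129, X) = -27646 - (-22 + 129)/(89 + 778/2385) = -27646 - 107/213043/2385 = -27646 - 2385*107/213043 = -27646 - 1*255195/213043 = -27646 - 255195/213043 = -5890041973/213043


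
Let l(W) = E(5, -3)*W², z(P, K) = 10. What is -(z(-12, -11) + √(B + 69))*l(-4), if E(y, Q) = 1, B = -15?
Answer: -160 - 48*√6 ≈ -277.58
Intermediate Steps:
l(W) = W² (l(W) = 1*W² = W²)
-(z(-12, -11) + √(B + 69))*l(-4) = -(10 + √(-15 + 69))*(-4)² = -(10 + √54)*16 = -(10 + 3*√6)*16 = -(160 + 48*√6) = -160 - 48*√6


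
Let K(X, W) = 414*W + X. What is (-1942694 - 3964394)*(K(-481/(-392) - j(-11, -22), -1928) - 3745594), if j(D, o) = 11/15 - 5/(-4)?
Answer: 19727802943651022/735 ≈ 2.6841e+13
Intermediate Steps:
j(D, o) = 119/60 (j(D, o) = 11*(1/15) - 5*(-¼) = 11/15 + 5/4 = 119/60)
K(X, W) = X + 414*W
(-1942694 - 3964394)*(K(-481/(-392) - j(-11, -22), -1928) - 3745594) = (-1942694 - 3964394)*(((-481/(-392) - 1*119/60) + 414*(-1928)) - 3745594) = -5907088*(((-481*(-1/392) - 119/60) - 798192) - 3745594) = -5907088*(((481/392 - 119/60) - 798192) - 3745594) = -5907088*((-4447/5880 - 798192) - 3745594) = -5907088*(-4693373407/5880 - 3745594) = -5907088*(-26717466127/5880) = 19727802943651022/735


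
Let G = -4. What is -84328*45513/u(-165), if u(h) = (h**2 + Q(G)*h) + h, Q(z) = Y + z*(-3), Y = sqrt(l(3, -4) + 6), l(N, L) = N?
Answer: -1279340088/8195 ≈ -1.5611e+5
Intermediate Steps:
Y = 3 (Y = sqrt(3 + 6) = sqrt(9) = 3)
Q(z) = 3 - 3*z (Q(z) = 3 + z*(-3) = 3 - 3*z)
u(h) = h**2 + 16*h (u(h) = (h**2 + (3 - 3*(-4))*h) + h = (h**2 + (3 + 12)*h) + h = (h**2 + 15*h) + h = h**2 + 16*h)
-84328*45513/u(-165) = -84328*(-15171/(55*(16 - 165))) = -84328/(-165*(-149)*(1/45513)) = -84328/(24585*(1/45513)) = -84328/8195/15171 = -84328*15171/8195 = -1279340088/8195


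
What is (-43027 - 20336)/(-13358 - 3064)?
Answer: 21121/5474 ≈ 3.8584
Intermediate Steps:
(-43027 - 20336)/(-13358 - 3064) = -63363/(-16422) = -63363*(-1/16422) = 21121/5474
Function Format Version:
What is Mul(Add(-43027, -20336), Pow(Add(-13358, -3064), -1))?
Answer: Rational(21121, 5474) ≈ 3.8584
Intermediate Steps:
Mul(Add(-43027, -20336), Pow(Add(-13358, -3064), -1)) = Mul(-63363, Pow(-16422, -1)) = Mul(-63363, Rational(-1, 16422)) = Rational(21121, 5474)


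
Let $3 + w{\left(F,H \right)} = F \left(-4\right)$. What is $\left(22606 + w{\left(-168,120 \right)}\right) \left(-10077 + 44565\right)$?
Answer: $802708200$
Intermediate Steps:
$w{\left(F,H \right)} = -3 - 4 F$ ($w{\left(F,H \right)} = -3 + F \left(-4\right) = -3 - 4 F$)
$\left(22606 + w{\left(-168,120 \right)}\right) \left(-10077 + 44565\right) = \left(22606 - -669\right) \left(-10077 + 44565\right) = \left(22606 + \left(-3 + 672\right)\right) 34488 = \left(22606 + 669\right) 34488 = 23275 \cdot 34488 = 802708200$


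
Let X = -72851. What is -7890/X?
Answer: 30/277 ≈ 0.10830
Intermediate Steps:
-7890/X = -7890/(-72851) = -7890*(-1/72851) = 30/277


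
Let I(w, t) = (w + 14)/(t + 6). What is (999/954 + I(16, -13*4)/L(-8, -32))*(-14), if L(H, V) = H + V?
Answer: -72597/4876 ≈ -14.889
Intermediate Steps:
I(w, t) = (14 + w)/(6 + t)
(999/954 + I(16, -13*4)/L(-8, -32))*(-14) = (999/954 + ((14 + 16)/(6 - 13*4))/(-8 - 32))*(-14) = (999*(1/954) + (30/(6 - 52))/(-40))*(-14) = (111/106 + (30/(-46))*(-1/40))*(-14) = (111/106 - 1/46*30*(-1/40))*(-14) = (111/106 - 15/23*(-1/40))*(-14) = (111/106 + 3/184)*(-14) = (10371/9752)*(-14) = -72597/4876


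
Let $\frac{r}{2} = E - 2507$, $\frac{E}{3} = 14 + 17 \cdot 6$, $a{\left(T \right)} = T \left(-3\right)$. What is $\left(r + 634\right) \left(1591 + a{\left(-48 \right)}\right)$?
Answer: $-6391740$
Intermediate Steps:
$a{\left(T \right)} = - 3 T$
$E = 348$ ($E = 3 \left(14 + 17 \cdot 6\right) = 3 \left(14 + 102\right) = 3 \cdot 116 = 348$)
$r = -4318$ ($r = 2 \left(348 - 2507\right) = 2 \left(-2159\right) = -4318$)
$\left(r + 634\right) \left(1591 + a{\left(-48 \right)}\right) = \left(-4318 + 634\right) \left(1591 - -144\right) = - 3684 \left(1591 + 144\right) = \left(-3684\right) 1735 = -6391740$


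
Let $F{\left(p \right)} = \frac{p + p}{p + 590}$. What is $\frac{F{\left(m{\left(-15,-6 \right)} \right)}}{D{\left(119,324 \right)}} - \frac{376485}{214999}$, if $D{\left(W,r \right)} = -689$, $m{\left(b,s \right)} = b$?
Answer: $- \frac{29829498981}{17035445765} \approx -1.751$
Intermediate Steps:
$F{\left(p \right)} = \frac{2 p}{590 + p}$
$\frac{F{\left(m{\left(-15,-6 \right)} \right)}}{D{\left(119,324 \right)}} - \frac{376485}{214999} = \frac{2 \left(-15\right) \frac{1}{590 - 15}}{-689} - \frac{376485}{214999} = 2 \left(-15\right) \frac{1}{575} \left(- \frac{1}{689}\right) - \frac{376485}{214999} = \left(- \frac{6}{115}\right) \left(- \frac{1}{689}\right) - \frac{376485}{214999} = \frac{6}{79235} - \frac{376485}{214999} = - \frac{29829498981}{17035445765}$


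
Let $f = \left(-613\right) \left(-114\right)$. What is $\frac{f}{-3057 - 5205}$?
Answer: $- \frac{11647}{1377} \approx -8.4582$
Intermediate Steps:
$f = 69882$
$\frac{f}{-3057 - 5205} = \frac{69882}{-3057 - 5205} = \frac{69882}{-8262} = 69882 \left(- \frac{1}{8262}\right) = - \frac{11647}{1377}$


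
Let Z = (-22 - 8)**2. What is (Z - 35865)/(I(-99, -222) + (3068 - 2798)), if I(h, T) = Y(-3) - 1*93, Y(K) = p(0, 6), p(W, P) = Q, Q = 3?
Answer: -777/4 ≈ -194.25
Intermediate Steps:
p(W, P) = 3
Z = 900 (Z = (-30)**2 = 900)
Y(K) = 3
I(h, T) = -90 (I(h, T) = 3 - 1*93 = 3 - 93 = -90)
(Z - 35865)/(I(-99, -222) + (3068 - 2798)) = (900 - 35865)/(-90 + (3068 - 2798)) = -34965/(-90 + 270) = -34965/180 = -34965*1/180 = -777/4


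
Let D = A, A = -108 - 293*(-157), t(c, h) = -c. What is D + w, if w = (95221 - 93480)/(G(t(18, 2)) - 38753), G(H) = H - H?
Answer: 1778489688/38753 ≈ 45893.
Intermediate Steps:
G(H) = 0
A = 45893 (A = -108 + 46001 = 45893)
D = 45893
w = -1741/38753 (w = (95221 - 93480)/(0 - 38753) = 1741/(-38753) = 1741*(-1/38753) = -1741/38753 ≈ -0.044926)
D + w = 45893 - 1741/38753 = 1778489688/38753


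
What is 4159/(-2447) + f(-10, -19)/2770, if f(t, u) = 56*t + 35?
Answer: -2561021/1355638 ≈ -1.8892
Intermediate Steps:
f(t, u) = 35 + 56*t
4159/(-2447) + f(-10, -19)/2770 = 4159/(-2447) + (35 + 56*(-10))/2770 = 4159*(-1/2447) + (35 - 560)*(1/2770) = -4159/2447 - 525*1/2770 = -4159/2447 - 105/554 = -2561021/1355638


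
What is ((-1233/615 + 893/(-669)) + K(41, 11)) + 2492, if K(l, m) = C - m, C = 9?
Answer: 341033026/137145 ≈ 2486.7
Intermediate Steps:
K(l, m) = 9 - m
((-1233/615 + 893/(-669)) + K(41, 11)) + 2492 = ((-1233/615 + 893/(-669)) + (9 - 1*11)) + 2492 = ((-1233*1/615 + 893*(-1/669)) + (9 - 11)) + 2492 = ((-411/205 - 893/669) - 2) + 2492 = (-458024/137145 - 2) + 2492 = -732314/137145 + 2492 = 341033026/137145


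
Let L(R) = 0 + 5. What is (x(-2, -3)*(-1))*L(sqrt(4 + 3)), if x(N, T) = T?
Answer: 15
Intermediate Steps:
L(R) = 5
(x(-2, -3)*(-1))*L(sqrt(4 + 3)) = -3*(-1)*5 = 3*5 = 15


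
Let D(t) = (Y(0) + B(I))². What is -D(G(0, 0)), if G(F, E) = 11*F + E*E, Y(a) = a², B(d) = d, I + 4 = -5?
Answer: -81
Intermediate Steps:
I = -9 (I = -4 - 5 = -9)
G(F, E) = E² + 11*F (G(F, E) = 11*F + E² = E² + 11*F)
D(t) = 81 (D(t) = (0² - 9)² = (0 - 9)² = (-9)² = 81)
-D(G(0, 0)) = -1*81 = -81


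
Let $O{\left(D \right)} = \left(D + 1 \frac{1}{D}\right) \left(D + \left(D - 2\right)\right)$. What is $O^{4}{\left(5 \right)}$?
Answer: $\frac{1871773696}{625} \approx 2.9948 \cdot 10^{6}$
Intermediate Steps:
$O{\left(D \right)} = \left(-2 + 2 D\right) \left(D + \frac{1}{D}\right)$ ($O{\left(D \right)} = \left(D + \frac{1}{D}\right) \left(D + \left(D - 2\right)\right) = \left(D + \frac{1}{D}\right) \left(D + \left(-2 + D\right)\right) = \left(D + \frac{1}{D}\right) \left(-2 + 2 D\right) = \left(-2 + 2 D\right) \left(D + \frac{1}{D}\right)$)
$O^{4}{\left(5 \right)} = \left(\frac{2 \left(-1 + 5 \left(1 + 5^{2} - 5\right)\right)}{5}\right)^{4} = \left(2 \cdot \frac{1}{5} \left(-1 + 5 \left(1 + 25 - 5\right)\right)\right)^{4} = \left(2 \cdot \frac{1}{5} \left(-1 + 5 \cdot 21\right)\right)^{4} = \left(2 \cdot \frac{1}{5} \left(-1 + 105\right)\right)^{4} = \left(2 \cdot \frac{1}{5} \cdot 104\right)^{4} = \left(\frac{208}{5}\right)^{4} = \frac{1871773696}{625}$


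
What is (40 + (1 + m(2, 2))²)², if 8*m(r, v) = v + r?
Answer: 28561/16 ≈ 1785.1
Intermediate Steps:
m(r, v) = r/8 + v/8 (m(r, v) = (v + r)/8 = (r + v)/8 = r/8 + v/8)
(40 + (1 + m(2, 2))²)² = (40 + (1 + ((⅛)*2 + (⅛)*2))²)² = (40 + (1 + (¼ + ¼))²)² = (40 + (1 + ½)²)² = (40 + (3/2)²)² = (40 + 9/4)² = (169/4)² = 28561/16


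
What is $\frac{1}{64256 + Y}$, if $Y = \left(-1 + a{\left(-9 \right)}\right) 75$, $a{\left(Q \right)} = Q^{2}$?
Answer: $\frac{1}{70256} \approx 1.4234 \cdot 10^{-5}$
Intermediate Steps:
$Y = 6000$ ($Y = \left(-1 + \left(-9\right)^{2}\right) 75 = \left(-1 + 81\right) 75 = 80 \cdot 75 = 6000$)
$\frac{1}{64256 + Y} = \frac{1}{64256 + 6000} = \frac{1}{70256}$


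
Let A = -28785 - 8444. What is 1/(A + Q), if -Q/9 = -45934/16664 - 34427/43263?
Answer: -40051924/1489812611511 ≈ -2.6884e-5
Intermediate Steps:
Q = 1280467085/40051924 (Q = -9*(-45934/16664 - 34427/43263) = -9*(-45934*1/16664 - 34427*1/43263) = -9*(-22967/8332 - 34427/43263) = -9*(-1280467085/360467316) = 1280467085/40051924 ≈ 31.970)
A = -37229
1/(A + Q) = 1/(-37229 + 1280467085/40051924) = 1/(-1489812611511/40051924) = -40051924/1489812611511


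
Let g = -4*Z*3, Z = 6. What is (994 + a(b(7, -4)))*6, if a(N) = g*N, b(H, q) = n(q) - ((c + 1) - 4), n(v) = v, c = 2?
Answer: 7260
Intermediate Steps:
b(H, q) = 1 + q (b(H, q) = q - ((2 + 1) - 4) = q - (3 - 4) = q - 1*(-1) = q + 1 = 1 + q)
g = -72 (g = -4*6*3 = -24*3 = -72)
a(N) = -72*N
(994 + a(b(7, -4)))*6 = (994 - 72*(1 - 4))*6 = (994 - 72*(-3))*6 = (994 + 216)*6 = 1210*6 = 7260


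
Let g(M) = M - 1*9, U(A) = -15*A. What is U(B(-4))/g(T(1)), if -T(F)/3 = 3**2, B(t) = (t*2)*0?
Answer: 0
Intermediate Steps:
B(t) = 0 (B(t) = (2*t)*0 = 0)
T(F) = -27 (T(F) = -3*3**2 = -3*9 = -27)
g(M) = -9 + M (g(M) = M - 9 = -9 + M)
U(B(-4))/g(T(1)) = (-15*0)/(-9 - 27) = 0/(-36) = 0*(-1/36) = 0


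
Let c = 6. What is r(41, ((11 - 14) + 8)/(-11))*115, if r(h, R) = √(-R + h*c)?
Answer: 115*√29821/11 ≈ 1805.4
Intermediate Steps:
r(h, R) = √(-R + 6*h) (r(h, R) = √(-R + h*6) = √(-R + 6*h))
r(41, ((11 - 14) + 8)/(-11))*115 = √(-((11 - 14) + 8)/(-11) + 6*41)*115 = √(-(-3 + 8)*(-1)/11 + 246)*115 = √(-5*(-1)/11 + 246)*115 = √(-1*(-5/11) + 246)*115 = √(5/11 + 246)*115 = √(2711/11)*115 = (√29821/11)*115 = 115*√29821/11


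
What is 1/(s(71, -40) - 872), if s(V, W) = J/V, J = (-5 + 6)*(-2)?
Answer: -71/61914 ≈ -0.0011468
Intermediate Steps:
J = -2 (J = 1*(-2) = -2)
s(V, W) = -2/V
1/(s(71, -40) - 872) = 1/(-2/71 - 872) = 1/(-61914/71) = -71/61914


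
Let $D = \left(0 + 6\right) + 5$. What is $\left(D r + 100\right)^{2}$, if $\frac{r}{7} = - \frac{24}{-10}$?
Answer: $\frac{2027776}{25} \approx 81111.0$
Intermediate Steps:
$D = 11$ ($D = 6 + 5 = 11$)
$r = \frac{84}{5}$ ($r = 7 \left(- \frac{24}{-10}\right) = 7 \left(\left(-24\right) \left(- \frac{1}{10}\right)\right) = 7 \cdot \frac{12}{5} = \frac{84}{5} \approx 16.8$)
$\left(D r + 100\right)^{2} = \left(11 \cdot \frac{84}{5} + 100\right)^{2} = \left(\frac{924}{5} + 100\right)^{2} = \left(\frac{1424}{5}\right)^{2} = \frac{2027776}{25}$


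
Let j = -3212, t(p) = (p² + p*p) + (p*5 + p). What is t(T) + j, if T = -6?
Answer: -3176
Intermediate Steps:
t(p) = 2*p² + 6*p (t(p) = (p² + p²) + (5*p + p) = 2*p² + 6*p)
t(T) + j = 2*(-6)*(3 - 6) - 3212 = 2*(-6)*(-3) - 3212 = 36 - 3212 = -3176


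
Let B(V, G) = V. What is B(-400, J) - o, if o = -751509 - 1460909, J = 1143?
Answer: 2212018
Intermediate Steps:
o = -2212418
B(-400, J) - o = -400 - 1*(-2212418) = -400 + 2212418 = 2212018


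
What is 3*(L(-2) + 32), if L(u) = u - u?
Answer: 96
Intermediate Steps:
L(u) = 0
3*(L(-2) + 32) = 3*(0 + 32) = 3*32 = 96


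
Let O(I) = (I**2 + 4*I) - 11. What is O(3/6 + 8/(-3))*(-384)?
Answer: 17248/3 ≈ 5749.3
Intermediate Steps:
O(I) = -11 + I**2 + 4*I
O(3/6 + 8/(-3))*(-384) = (-11 + (3/6 + 8/(-3))**2 + 4*(3/6 + 8/(-3)))*(-384) = (-11 + (3*(1/6) + 8*(-1/3))**2 + 4*(3*(1/6) + 8*(-1/3)))*(-384) = (-11 + (1/2 - 8/3)**2 + 4*(1/2 - 8/3))*(-384) = (-11 + (-13/6)**2 + 4*(-13/6))*(-384) = (-11 + 169/36 - 26/3)*(-384) = -539/36*(-384) = 17248/3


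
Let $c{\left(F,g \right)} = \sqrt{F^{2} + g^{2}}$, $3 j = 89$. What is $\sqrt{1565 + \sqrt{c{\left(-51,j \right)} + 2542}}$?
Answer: $\frac{\sqrt{14085 + 3 \sqrt{3} \sqrt{7626 + \sqrt{31330}}}}{3} \approx 40.2$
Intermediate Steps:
$j = \frac{89}{3}$ ($j = \frac{1}{3} \cdot 89 = \frac{89}{3} \approx 29.667$)
$\sqrt{1565 + \sqrt{c{\left(-51,j \right)} + 2542}} = \sqrt{1565 + \sqrt{\sqrt{\left(-51\right)^{2} + \left(\frac{89}{3}\right)^{2}} + 2542}} = \sqrt{1565 + \sqrt{\sqrt{2601 + \frac{7921}{9}} + 2542}} = \sqrt{1565 + \sqrt{\sqrt{\frac{31330}{9}} + 2542}} = \sqrt{1565 + \sqrt{\frac{\sqrt{31330}}{3} + 2542}} = \sqrt{1565 + \sqrt{2542 + \frac{\sqrt{31330}}{3}}}$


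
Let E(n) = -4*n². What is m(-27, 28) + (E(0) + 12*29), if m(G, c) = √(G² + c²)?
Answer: 348 + √1513 ≈ 386.90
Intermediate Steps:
m(-27, 28) + (E(0) + 12*29) = √((-27)² + 28²) + (-4*0² + 12*29) = √(729 + 784) + (-4*0 + 348) = √1513 + (0 + 348) = √1513 + 348 = 348 + √1513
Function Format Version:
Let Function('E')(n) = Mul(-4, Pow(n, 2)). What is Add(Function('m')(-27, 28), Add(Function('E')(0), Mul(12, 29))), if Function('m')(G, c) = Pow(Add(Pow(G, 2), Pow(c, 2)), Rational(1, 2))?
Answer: Add(348, Pow(1513, Rational(1, 2))) ≈ 386.90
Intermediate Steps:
Add(Function('m')(-27, 28), Add(Function('E')(0), Mul(12, 29))) = Add(Pow(Add(Pow(-27, 2), Pow(28, 2)), Rational(1, 2)), Add(Mul(-4, Pow(0, 2)), Mul(12, 29))) = Add(Pow(Add(729, 784), Rational(1, 2)), Add(Mul(-4, 0), 348)) = Add(Pow(1513, Rational(1, 2)), Add(0, 348)) = Add(Pow(1513, Rational(1, 2)), 348) = Add(348, Pow(1513, Rational(1, 2)))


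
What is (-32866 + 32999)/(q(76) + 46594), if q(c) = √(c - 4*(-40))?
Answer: 3098501/1085500300 - 133*√59/1085500300 ≈ 0.0028535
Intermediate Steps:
q(c) = √(160 + c) (q(c) = √(c + 160) = √(160 + c))
(-32866 + 32999)/(q(76) + 46594) = (-32866 + 32999)/(√(160 + 76) + 46594) = 133/(√236 + 46594) = 133/(2*√59 + 46594) = 133/(46594 + 2*√59)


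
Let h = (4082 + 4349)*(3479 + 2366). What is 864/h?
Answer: 864/49279195 ≈ 1.7533e-5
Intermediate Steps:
h = 49279195 (h = 8431*5845 = 49279195)
864/h = 864/49279195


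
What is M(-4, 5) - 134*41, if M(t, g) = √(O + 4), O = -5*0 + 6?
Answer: -5494 + √10 ≈ -5490.8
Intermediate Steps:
O = 6 (O = 0 + 6 = 6)
M(t, g) = √10 (M(t, g) = √(6 + 4) = √10)
M(-4, 5) - 134*41 = √10 - 134*41 = √10 - 5494 = -5494 + √10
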